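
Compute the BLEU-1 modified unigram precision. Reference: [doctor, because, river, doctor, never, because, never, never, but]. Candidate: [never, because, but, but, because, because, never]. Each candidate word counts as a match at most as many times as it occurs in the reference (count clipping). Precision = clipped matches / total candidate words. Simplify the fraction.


Reference word counts: {'because': 2, 'but': 1, 'doctor': 2, 'never': 3, 'river': 1}
Checking each candidate word (with clipping):
  'never' -> in reference (ref count 3, used 1/3) -> match (matches: 1)
  'because' -> in reference (ref count 2, used 1/2) -> match (matches: 2)
  'but' -> in reference (ref count 1, used 1/1) -> match (matches: 3)
  'but' -> ref count 1 already used up (1/1) -> clipped, no match (matches: 3)
  'because' -> in reference (ref count 2, used 2/2) -> match (matches: 4)
  'because' -> ref count 2 already used up (2/2) -> clipped, no match (matches: 4)
  'never' -> in reference (ref count 3, used 2/3) -> match (matches: 5)
Clipped matches: 5, Candidate length: 7
Precision = 5/7

5/7


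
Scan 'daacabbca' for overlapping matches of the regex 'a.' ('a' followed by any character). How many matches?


Pattern: a. means 'a' followed by any character.
Scanning 'daacabbca' position-by-position:
  Pos 0: window 'da' -> no
  Pos 1: window 'aa' -> MATCH
  Pos 2: window 'ac' -> MATCH
  Pos 3: window 'ca' -> no
  Pos 4: window 'ab' -> MATCH
  Pos 5: window 'bb' -> no
  Pos 6: window 'bc' -> no
  Pos 7: window 'ca' -> no
  Pos 8: window 'a' -> no
Total matches: 3

3


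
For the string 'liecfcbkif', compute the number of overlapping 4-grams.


String 'liecfcbkif' has length L = 10.
Number of overlapping n-grams = L - n + 1
Substituting: 10 - 4 + 1 = 7

7


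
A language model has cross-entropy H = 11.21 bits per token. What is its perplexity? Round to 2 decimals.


Perplexity formula: PP = 2^H
H = 11.21
PP = 2^11.21
Decompose: 2^11.21 = 2^11 * 2^0.21
2^11 = 2048, 2^0.21 ~ 1.1566882
PP ~ 2048 * 1.1566882 = 2368.8974336
Rounded to 2 decimals: 2368.90

2368.90


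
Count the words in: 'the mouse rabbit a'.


Counting words by splitting on spaces:
  Word 1: 'the'
  Word 2: 'mouse'
  Word 3: 'rabbit'
  Word 4: 'a'
Total words: 4

4


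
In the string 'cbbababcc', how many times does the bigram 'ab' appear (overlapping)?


Scanning 'cbbababcc' for bigram 'ab':
  Position 0: 'cb' -> no
  Position 1: 'bb' -> no
  Position 2: 'ba' -> no
  Position 3: 'ab' -> MATCH
  Position 4: 'ba' -> no
  Position 5: 'ab' -> MATCH
  Position 6: 'bc' -> no
  Position 7: 'cc' -> no
Total matches: 2

2


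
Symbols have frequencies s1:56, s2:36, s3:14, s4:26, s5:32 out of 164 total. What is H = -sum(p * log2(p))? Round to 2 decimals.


Computing entropy H = -sum(p_i * log2(p_i)):
  s1: p = 56/164 = 0.3415, -p*log2(p) = 0.5293
  s2: p = 36/164 = 0.2195, -p*log2(p) = 0.4802
  s3: p = 14/164 = 0.0854, -p*log2(p) = 0.3031
  s4: p = 26/164 = 0.1585, -p*log2(p) = 0.4212
  s5: p = 32/164 = 0.1951, -p*log2(p) = 0.4600
H = sum of terms = 2.1938
Rounded to 2 decimals: 2.19

2.19


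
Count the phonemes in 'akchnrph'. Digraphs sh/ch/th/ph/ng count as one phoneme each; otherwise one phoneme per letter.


Parsing 'akchnrph' greedily, digraphs first:
  'a' -> vowel phoneme (phonemes so far: 1)
  'k' -> consonant phoneme (phonemes so far: 2)
  'ch' -> digraph (1 consonant phoneme) (phonemes so far: 3)
  'n' -> consonant phoneme (phonemes so far: 4)
  'r' -> consonant phoneme (phonemes so far: 5)
  'ph' -> digraph (1 consonant phoneme) (phonemes so far: 6)
Total phonemes: 6

6


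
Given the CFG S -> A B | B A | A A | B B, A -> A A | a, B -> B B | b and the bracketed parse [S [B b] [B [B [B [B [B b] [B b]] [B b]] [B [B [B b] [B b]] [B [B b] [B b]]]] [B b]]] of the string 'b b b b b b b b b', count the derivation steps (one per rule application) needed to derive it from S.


Every bracketed nonterminal node [X ...] in the tree is produced by exactly one rule application.
Reading the tree off as a leftmost derivation:
  Step 1: S  =>  B B   (applied S -> B B)
  Step 2: B B  =>  b B   (applied B -> b)
  Step 3: b B  =>  b B B   (applied B -> B B)
  Step 4: b B B  =>  b B B B   (applied B -> B B)
  Step 5: b B B B  =>  b B B B B   (applied B -> B B)
  Step 6: b B B B B  =>  b B B B B B   (applied B -> B B)
  Step 7: b B B B B B  =>  b b B B B B   (applied B -> b)
  Step 8: b b B B B B  =>  b b b B B B   (applied B -> b)
  Step 9: b b b B B B  =>  b b b b B B   (applied B -> b)
  Step 10: b b b b B B  =>  b b b b B B B   (applied B -> B B)
  Step 11: b b b b B B B  =>  b b b b B B B B   (applied B -> B B)
  Step 12: b b b b B B B B  =>  b b b b b B B B   (applied B -> b)
  Step 13: b b b b b B B B  =>  b b b b b b B B   (applied B -> b)
  Step 14: b b b b b b B B  =>  b b b b b b B B B   (applied B -> B B)
  Step 15: b b b b b b B B B  =>  b b b b b b b B B   (applied B -> b)
  Step 16: b b b b b b b B B  =>  b b b b b b b b B   (applied B -> b)
  Step 17: b b b b b b b b B  =>  b b b b b b b b b   (applied B -> b)
Final yield: b b b b b b b b b
Total rewrite steps: 17

17


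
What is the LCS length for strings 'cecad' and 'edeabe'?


DP table for LCS of 'cecad' and 'edeabe':
       e  d  e  a  b  e
    0  0  0  0  0  0  0
  c 0  0  0  0  0  0  0
  e 0  1  1  1  1  1  1
  c 0  1  1  1  1  1  1
  a 0  1  1  1  2  2  2
  d 0  1  2  2  2  2  2
LCS: 'ea'
LCS length = 2

2


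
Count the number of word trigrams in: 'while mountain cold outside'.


Word trigrams from [4] words:
  Trigram 1: (while mountain cold)
  Trigram 2: (mountain cold outside)
Total word trigrams: 4 - 2 = 2

2


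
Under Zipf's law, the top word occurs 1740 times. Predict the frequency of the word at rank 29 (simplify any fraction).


Zipf's law: freq(rank) = f1 / rank
f1 = 1740, rank = 29
freq = 1740 / 29
= 60

60


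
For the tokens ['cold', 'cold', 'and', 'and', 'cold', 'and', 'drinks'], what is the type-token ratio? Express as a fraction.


Tokens: 7
Unique types: ('and', 'cold', 'drinks') = 3
TTR = 3/7
Already in lowest terms.

3/7


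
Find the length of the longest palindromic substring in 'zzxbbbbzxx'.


Scanning 'zzxbbbbzxx' for palindromic substrings.
Substring at positions 3-6: 'bbbb'.
Check: reverse('bbbb') = 'bbbb' -> palindrome confirmed.
Neighbouring characters ('x' / 'z') break symmetry, so it cannot extend further.
No longer palindromic substring exists; longest length = 4

4


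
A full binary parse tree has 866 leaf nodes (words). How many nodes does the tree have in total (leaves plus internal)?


Leaf nodes (terminals): 866
Internal nodes = n - 1 = 866 - 1 = 865
Total = leaves + internal = 866 + 865 = 1731

1731


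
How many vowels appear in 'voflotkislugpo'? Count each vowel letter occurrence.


Scanning each character of 'voflotkislugpo':
  Position 1: 'v' -> consonant (running count: 0)
  Position 2: 'o' -> vowel (running count: 1)
  Position 3: 'f' -> consonant (running count: 1)
  Position 4: 'l' -> consonant (running count: 1)
  Position 5: 'o' -> vowel (running count: 2)
  Position 6: 't' -> consonant (running count: 2)
  Position 7: 'k' -> consonant (running count: 2)
  Position 8: 'i' -> vowel (running count: 3)
  Position 9: 's' -> consonant (running count: 3)
  Position 10: 'l' -> consonant (running count: 3)
  Position 11: 'u' -> vowel (running count: 4)
  Position 12: 'g' -> consonant (running count: 4)
  Position 13: 'p' -> consonant (running count: 4)
  Position 14: 'o' -> vowel (running count: 5)
Total vowels: 5

5


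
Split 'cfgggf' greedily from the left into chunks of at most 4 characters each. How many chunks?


'cfgggf' has 6 characters.
Chunking with max size 4:
  Chunk 1: 'cfgg' (positions 0-3)
  Chunk 2: 'gf' (positions 4-5)
Total chunks: ceil(6 / 4) = 2

2


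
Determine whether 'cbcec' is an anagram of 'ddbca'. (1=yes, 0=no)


Sort characters of 'cbcec': 'bccce'
Sort characters of 'ddbca': 'abcdd'
Sorted forms differ -> they are NOT anagrams
Result: 0

0


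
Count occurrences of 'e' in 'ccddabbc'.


Scanning 'ccddabbc' for 'e':
  No matches found.
Total occurrences of 'e': 0

0


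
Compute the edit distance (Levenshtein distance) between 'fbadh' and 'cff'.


Building DP table for s1='fbadh' (len 5) and s2='cff' (len 3):
       c  f  f
    0  1  2  3
  f 1  1  1  2
  b 2  2  2  2
  a 3  3  3  3
  d 4  4  4  4
  h 5  5  5  5
Edit distance = dp[5][3] = 5

5


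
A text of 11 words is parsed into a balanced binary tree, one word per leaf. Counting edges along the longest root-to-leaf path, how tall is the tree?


In a balanced binary tree with n leaves the deepest leaf is ceil(log2(n)) edges below the root.
log2(11) = 3.4594
ceil(3.4594) = 4
height (edges) = 4

4


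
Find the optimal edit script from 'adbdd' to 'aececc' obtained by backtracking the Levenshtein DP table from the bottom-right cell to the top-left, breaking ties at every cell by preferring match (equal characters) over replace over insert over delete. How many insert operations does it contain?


Edit distance = 5. Backtracking from cell (5, 6) with preference match > replace > insert > delete,
then listing the resulting alignment 'adbdd' -> 'aececc' left to right:
  Step 1: keep 'a'
  Step 2: insert 'e' [insertion #1]
  Step 3: replace d->c
  Step 4: replace b->e
  Step 5: replace d->c
  Step 6: replace d->c
Total insertions: 1

1


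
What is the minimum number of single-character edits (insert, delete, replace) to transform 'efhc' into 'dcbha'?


Building DP table for s1='efhc' (len 4) and s2='dcbha' (len 5):
       d  c  b  h  a
    0  1  2  3  4  5
  e 1  1  2  3  4  5
  f 2  2  2  3  4  5
  h 3  3  3  3  3  4
  c 4  4  3  4  4  4
Edit distance = dp[4][5] = 4

4


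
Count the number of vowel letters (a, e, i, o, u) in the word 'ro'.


Scanning each character of 'ro':
  Position 1: 'r' -> consonant (running count: 0)
  Position 2: 'o' -> vowel (running count: 1)
Total vowels: 1

1


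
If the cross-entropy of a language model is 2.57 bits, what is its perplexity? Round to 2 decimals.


Perplexity formula: PP = 2^H
H = 2.57
PP = 2^2.57
Decompose: 2^2.57 = 2^2 * 2^0.57
2^2 = 4, 2^0.57 ~ 1.4845236
PP ~ 4 * 1.4845236 = 5.9380944
Rounded to 2 decimals: 5.94

5.94


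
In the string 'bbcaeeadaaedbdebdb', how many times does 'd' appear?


Scanning 'bbcaeeadaaedbdebdb' for 'd':
  Position 7: 'd' -> MATCH (count: 1)
  Position 11: 'd' -> MATCH (count: 2)
  Position 13: 'd' -> MATCH (count: 3)
  Position 16: 'd' -> MATCH (count: 4)
Total occurrences of 'd': 4

4


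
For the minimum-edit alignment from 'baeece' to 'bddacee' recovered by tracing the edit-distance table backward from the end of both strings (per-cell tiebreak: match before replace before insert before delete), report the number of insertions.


Edit distance = 4. Backtracking from cell (6, 7) with preference match > replace > insert > delete,
then listing the resulting alignment 'baeece' -> 'bddacee' left to right:
  Step 1: keep 'b'
  Step 2: replace a->d
  Step 3: replace e->d
  Step 4: replace e->a
  Step 5: keep 'c'
  Step 6: insert 'e' [insertion #1]
  Step 7: keep 'e'
Total insertions: 1

1


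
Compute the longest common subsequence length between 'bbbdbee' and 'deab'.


DP table for LCS of 'bbbdbee' and 'deab':
       d  e  a  b
    0  0  0  0  0
  b 0  0  0  0  1
  b 0  0  0  0  1
  b 0  0  0  0  1
  d 0  1  1  1  1
  b 0  1  1  1  2
  e 0  1  2  2  2
  e 0  1  2  2  2
LCS: 'db'
LCS length = 2

2


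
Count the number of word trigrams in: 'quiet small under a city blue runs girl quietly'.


Word trigrams from [9] words:
  Trigram 1: (quiet small under)
  Trigram 2: (small under a)
  Trigram 3: (under a city)
  Trigram 4: (a city blue)
  Trigram 5: (city blue runs)
  Trigram 6: (blue runs girl)
  Trigram 7: (runs girl quietly)
Total word trigrams: 9 - 2 = 7

7


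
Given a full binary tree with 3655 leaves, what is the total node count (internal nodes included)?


Leaf nodes (terminals): 3655
Internal nodes = n - 1 = 3655 - 1 = 3654
Total = leaves + internal = 3655 + 3654 = 7309

7309


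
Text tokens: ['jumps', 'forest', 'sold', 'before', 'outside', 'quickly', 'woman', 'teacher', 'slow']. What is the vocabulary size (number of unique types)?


Listing all tokens and tracking unique types:
  Token 1: 'jumps' -> NEW (unique so far: 1)
  Token 2: 'forest' -> NEW (unique so far: 2)
  Token 3: 'sold' -> NEW (unique so far: 3)
  Token 4: 'before' -> NEW (unique so far: 4)
  Token 5: 'outside' -> NEW (unique so far: 5)
  Token 6: 'quickly' -> NEW (unique so far: 6)
  Token 7: 'woman' -> NEW (unique so far: 7)
  Token 8: 'teacher' -> NEW (unique so far: 8)
  Token 9: 'slow' -> NEW (unique so far: 9)
Unique types: ('before', 'forest', 'jumps', 'outside', 'quickly', 'slow', 'sold', 'teacher', 'woman')
Vocabulary size: 9

9


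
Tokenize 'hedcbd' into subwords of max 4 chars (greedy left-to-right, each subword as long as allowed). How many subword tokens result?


'hedcbd' has 6 characters.
Chunking with max size 4:
  Chunk 1: 'hedc' (positions 0-3)
  Chunk 2: 'bd' (positions 4-5)
Total chunks: ceil(6 / 4) = 2

2


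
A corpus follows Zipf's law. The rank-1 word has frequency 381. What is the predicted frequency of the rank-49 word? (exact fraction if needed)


Zipf's law: freq(rank) = f1 / rank
f1 = 381, rank = 49
freq = 381 / 49
GCD(381, 49) = 1
Simplified: 381/49

381/49


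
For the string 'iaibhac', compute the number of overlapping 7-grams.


String 'iaibhac' has length L = 7.
Number of overlapping n-grams = L - n + 1
Substituting: 7 - 7 + 1 = 1

1


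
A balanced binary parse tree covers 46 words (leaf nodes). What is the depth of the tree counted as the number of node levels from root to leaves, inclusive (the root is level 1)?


In a balanced binary tree with n leaves the deepest leaf is ceil(log2(n)) edges below the root,
so counting node levels inclusive of root and leaves gives ceil(log2(n)) + 1 levels.
log2(46) = 5.5236
ceil(5.5236) = 6
levels = 6 + 1 = 7

7


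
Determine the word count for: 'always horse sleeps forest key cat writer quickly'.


Counting words by splitting on spaces:
  Word 1: 'always'
  Word 2: 'horse'
  Word 3: 'sleeps'
  Word 4: 'forest'
  Word 5: 'key'
  Word 6: 'cat'
  Word 7: 'writer'
  Word 8: 'quickly'
Total words: 8

8


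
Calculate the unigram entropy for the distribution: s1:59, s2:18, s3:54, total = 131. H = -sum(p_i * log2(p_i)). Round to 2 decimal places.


Computing entropy H = -sum(p_i * log2(p_i)):
  s1: p = 59/131 = 0.4504, -p*log2(p) = 0.5183
  s2: p = 18/131 = 0.1374, -p*log2(p) = 0.3935
  s3: p = 54/131 = 0.4122, -p*log2(p) = 0.5270
H = sum of terms = 1.4388
Rounded to 2 decimals: 1.44

1.44


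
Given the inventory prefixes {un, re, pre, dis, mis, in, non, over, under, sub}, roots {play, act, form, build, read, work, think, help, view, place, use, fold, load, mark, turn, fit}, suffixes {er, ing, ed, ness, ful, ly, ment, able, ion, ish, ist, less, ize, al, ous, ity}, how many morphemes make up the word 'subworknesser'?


Segmenting 'subworknesser' against the inventory:
  'sub' -> prefix (morpheme 1)
  'work' -> root (morpheme 2)
  'ness' -> suffix (morpheme 3)
  'er' -> suffix (morpheme 4)
Total morphemes: 4

4


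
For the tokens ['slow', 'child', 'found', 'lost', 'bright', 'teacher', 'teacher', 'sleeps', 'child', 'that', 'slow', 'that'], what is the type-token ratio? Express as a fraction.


Tokens: 12
Unique types: ('bright', 'child', 'found', 'lost', 'sleeps', 'slow', 'teacher', 'that') = 8
TTR = 8/12
Simplify: divide both by 4 -> 2/3
TTR = 2/3

2/3


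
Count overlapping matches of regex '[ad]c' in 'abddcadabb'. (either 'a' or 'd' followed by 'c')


Pattern: [ad]c means either 'a' or 'd' followed by 'c'.
Scanning 'abddcadabb' position-by-position:
  Pos 0: window 'ab' -> no
  Pos 1: window 'bd' -> no
  Pos 2: window 'dd' -> no
  Pos 3: window 'dc' -> MATCH
  Pos 4: window 'ca' -> no
  Pos 5: window 'ad' -> no
  Pos 6: window 'da' -> no
  Pos 7: window 'ab' -> no
  Pos 8: window 'bb' -> no
  Pos 9: window 'b' -> no
Total matches: 1

1


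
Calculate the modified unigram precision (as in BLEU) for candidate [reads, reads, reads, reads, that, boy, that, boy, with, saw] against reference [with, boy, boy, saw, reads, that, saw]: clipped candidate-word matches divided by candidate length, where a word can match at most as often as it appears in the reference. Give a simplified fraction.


Reference word counts: {'boy': 2, 'reads': 1, 'saw': 2, 'that': 1, 'with': 1}
Checking each candidate word (with clipping):
  'reads' -> in reference (ref count 1, used 1/1) -> match (matches: 1)
  'reads' -> ref count 1 already used up (1/1) -> clipped, no match (matches: 1)
  'reads' -> ref count 1 already used up (1/1) -> clipped, no match (matches: 1)
  'reads' -> ref count 1 already used up (1/1) -> clipped, no match (matches: 1)
  'that' -> in reference (ref count 1, used 1/1) -> match (matches: 2)
  'boy' -> in reference (ref count 2, used 1/2) -> match (matches: 3)
  'that' -> ref count 1 already used up (1/1) -> clipped, no match (matches: 3)
  'boy' -> in reference (ref count 2, used 2/2) -> match (matches: 4)
  'with' -> in reference (ref count 1, used 1/1) -> match (matches: 5)
  'saw' -> in reference (ref count 2, used 1/2) -> match (matches: 6)
Clipped matches: 6, Candidate length: 10
Precision = 6/10 = 3/5

3/5


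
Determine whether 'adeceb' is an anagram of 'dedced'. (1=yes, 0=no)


Sort characters of 'adeceb': 'abcdee'
Sort characters of 'dedced': 'cdddee'
Sorted forms differ -> they are NOT anagrams
Result: 0

0


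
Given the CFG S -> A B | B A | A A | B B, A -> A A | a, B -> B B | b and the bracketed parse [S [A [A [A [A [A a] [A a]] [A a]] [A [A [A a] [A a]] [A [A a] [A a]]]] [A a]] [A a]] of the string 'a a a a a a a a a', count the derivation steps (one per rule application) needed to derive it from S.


Every bracketed nonterminal node [X ...] in the tree is produced by exactly one rule application.
Reading the tree off as a leftmost derivation:
  Step 1: S  =>  A A   (applied S -> A A)
  Step 2: A A  =>  A A A   (applied A -> A A)
  Step 3: A A A  =>  A A A A   (applied A -> A A)
  Step 4: A A A A  =>  A A A A A   (applied A -> A A)
  Step 5: A A A A A  =>  A A A A A A   (applied A -> A A)
  Step 6: A A A A A A  =>  a A A A A A   (applied A -> a)
  Step 7: a A A A A A  =>  a a A A A A   (applied A -> a)
  Step 8: a a A A A A  =>  a a a A A A   (applied A -> a)
  Step 9: a a a A A A  =>  a a a A A A A   (applied A -> A A)
  Step 10: a a a A A A A  =>  a a a A A A A A   (applied A -> A A)
  Step 11: a a a A A A A A  =>  a a a a A A A A   (applied A -> a)
  Step 12: a a a a A A A A  =>  a a a a a A A A   (applied A -> a)
  Step 13: a a a a a A A A  =>  a a a a a A A A A   (applied A -> A A)
  Step 14: a a a a a A A A A  =>  a a a a a a A A A   (applied A -> a)
  Step 15: a a a a a a A A A  =>  a a a a a a a A A   (applied A -> a)
  Step 16: a a a a a a a A A  =>  a a a a a a a a A   (applied A -> a)
  Step 17: a a a a a a a a A  =>  a a a a a a a a a   (applied A -> a)
Final yield: a a a a a a a a a
Total rewrite steps: 17

17


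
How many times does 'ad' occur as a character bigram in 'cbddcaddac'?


Scanning 'cbddcaddac' for bigram 'ad':
  Position 0: 'cb' -> no
  Position 1: 'bd' -> no
  Position 2: 'dd' -> no
  Position 3: 'dc' -> no
  Position 4: 'ca' -> no
  Position 5: 'ad' -> MATCH
  Position 6: 'dd' -> no
  Position 7: 'da' -> no
  Position 8: 'ac' -> no
Total matches: 1

1


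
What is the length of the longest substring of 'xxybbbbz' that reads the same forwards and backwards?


Scanning 'xxybbbbz' for palindromic substrings.
Substring at positions 3-6: 'bbbb'.
Check: reverse('bbbb') = 'bbbb' -> palindrome confirmed.
Neighbouring characters ('y' / 'z') break symmetry, so it cannot extend further.
No longer palindromic substring exists; longest length = 4

4


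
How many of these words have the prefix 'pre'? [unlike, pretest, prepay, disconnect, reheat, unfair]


Checking each word for prefix 'pre':
  'unlike' -> no (count: 0)
  'pretest' -> YES, starts with 'pre' (count: 1)
  'prepay' -> YES, starts with 'pre' (count: 2)
  'disconnect' -> no (count: 2)
  'reheat' -> no (count: 2)
  'unfair' -> no (count: 2)
Total with prefix 'pre': 2

2


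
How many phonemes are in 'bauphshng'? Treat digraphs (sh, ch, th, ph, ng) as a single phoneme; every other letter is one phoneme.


Parsing 'bauphshng' greedily, digraphs first:
  'b' -> consonant phoneme (phonemes so far: 1)
  'a' -> vowel phoneme (phonemes so far: 2)
  'u' -> vowel phoneme (phonemes so far: 3)
  'ph' -> digraph (1 consonant phoneme) (phonemes so far: 4)
  'sh' -> digraph (1 consonant phoneme) (phonemes so far: 5)
  'ng' -> digraph (1 consonant phoneme) (phonemes so far: 6)
Total phonemes: 6

6


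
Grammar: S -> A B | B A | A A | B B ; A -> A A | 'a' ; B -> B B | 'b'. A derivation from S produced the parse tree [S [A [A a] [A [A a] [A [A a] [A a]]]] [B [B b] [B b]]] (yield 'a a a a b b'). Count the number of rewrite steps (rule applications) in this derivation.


Every bracketed nonterminal node [X ...] in the tree is produced by exactly one rule application.
Reading the tree off as a leftmost derivation:
  Step 1: S  =>  A B   (applied S -> A B)
  Step 2: A B  =>  A A B   (applied A -> A A)
  Step 3: A A B  =>  a A B   (applied A -> a)
  Step 4: a A B  =>  a A A B   (applied A -> A A)
  Step 5: a A A B  =>  a a A B   (applied A -> a)
  Step 6: a a A B  =>  a a A A B   (applied A -> A A)
  Step 7: a a A A B  =>  a a a A B   (applied A -> a)
  Step 8: a a a A B  =>  a a a a B   (applied A -> a)
  Step 9: a a a a B  =>  a a a a B B   (applied B -> B B)
  Step 10: a a a a B B  =>  a a a a b B   (applied B -> b)
  Step 11: a a a a b B  =>  a a a a b b   (applied B -> b)
Final yield: a a a a b b
Total rewrite steps: 11

11


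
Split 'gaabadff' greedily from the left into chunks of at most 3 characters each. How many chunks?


'gaabadff' has 8 characters.
Chunking with max size 3:
  Chunk 1: 'gaa' (positions 0-2)
  Chunk 2: 'bad' (positions 3-5)
  Chunk 3: 'ff' (positions 6-7)
Total chunks: ceil(8 / 3) = 3

3


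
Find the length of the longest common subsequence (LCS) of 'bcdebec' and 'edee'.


DP table for LCS of 'bcdebec' and 'edee':
       e  d  e  e
    0  0  0  0  0
  b 0  0  0  0  0
  c 0  0  0  0  0
  d 0  0  1  1  1
  e 0  1  1  2  2
  b 0  1  1  2  2
  e 0  1  1  2  3
  c 0  1  1  2  3
LCS: 'dee'
LCS length = 3

3


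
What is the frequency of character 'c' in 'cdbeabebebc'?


Scanning 'cdbeabebebc' for 'c':
  Position 0: 'c' -> MATCH (count: 1)
  Position 10: 'c' -> MATCH (count: 2)
Total occurrences of 'c': 2

2


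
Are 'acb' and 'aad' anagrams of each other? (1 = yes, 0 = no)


Sort characters of 'acb': 'abc'
Sort characters of 'aad': 'aad'
Sorted forms differ -> they are NOT anagrams
Result: 0

0


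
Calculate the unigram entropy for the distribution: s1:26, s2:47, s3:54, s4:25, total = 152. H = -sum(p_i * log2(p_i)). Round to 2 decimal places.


Computing entropy H = -sum(p_i * log2(p_i)):
  s1: p = 26/152 = 0.1711, -p*log2(p) = 0.4358
  s2: p = 47/152 = 0.3092, -p*log2(p) = 0.5236
  s3: p = 54/152 = 0.3553, -p*log2(p) = 0.5304
  s4: p = 25/152 = 0.1645, -p*log2(p) = 0.4283
H = sum of terms = 1.9181
Rounded to 2 decimals: 1.92

1.92


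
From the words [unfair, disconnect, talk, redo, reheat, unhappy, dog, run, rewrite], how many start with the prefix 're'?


Checking each word for prefix 're':
  'unfair' -> no (count: 0)
  'disconnect' -> no (count: 0)
  'talk' -> no (count: 0)
  'redo' -> YES, starts with 're' (count: 1)
  'reheat' -> YES, starts with 're' (count: 2)
  'unhappy' -> no (count: 2)
  'dog' -> no (count: 2)
  'run' -> no (count: 2)
  'rewrite' -> YES, starts with 're' (count: 3)
Total with prefix 're': 3

3


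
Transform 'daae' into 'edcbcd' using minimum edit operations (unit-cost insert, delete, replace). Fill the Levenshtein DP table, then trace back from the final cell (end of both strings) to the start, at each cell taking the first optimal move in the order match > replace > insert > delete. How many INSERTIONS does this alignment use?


Edit distance = 5. Backtracking from cell (4, 6) with preference match > replace > insert > delete,
then listing the resulting alignment 'daae' -> 'edcbcd' left to right:
  Step 1: insert 'e' [insertion #1]
  Step 2: keep 'd'
  Step 3: insert 'c' [insertion #2]
  Step 4: replace a->b
  Step 5: replace a->c
  Step 6: replace e->d
Total insertions: 2

2


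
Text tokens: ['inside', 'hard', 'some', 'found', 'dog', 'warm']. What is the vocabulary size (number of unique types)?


Listing all tokens and tracking unique types:
  Token 1: 'inside' -> NEW (unique so far: 1)
  Token 2: 'hard' -> NEW (unique so far: 2)
  Token 3: 'some' -> NEW (unique so far: 3)
  Token 4: 'found' -> NEW (unique so far: 4)
  Token 5: 'dog' -> NEW (unique so far: 5)
  Token 6: 'warm' -> NEW (unique so far: 6)
Unique types: ('dog', 'found', 'hard', 'inside', 'some', 'warm')
Vocabulary size: 6

6


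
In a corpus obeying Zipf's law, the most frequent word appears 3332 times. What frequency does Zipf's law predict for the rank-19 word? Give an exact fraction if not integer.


Zipf's law: freq(rank) = f1 / rank
f1 = 3332, rank = 19
freq = 3332 / 19
GCD(3332, 19) = 1
Simplified: 3332/19

3332/19


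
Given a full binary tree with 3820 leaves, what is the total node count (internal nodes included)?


Leaf nodes (terminals): 3820
Internal nodes = n - 1 = 3820 - 1 = 3819
Total = leaves + internal = 3820 + 3819 = 7639

7639


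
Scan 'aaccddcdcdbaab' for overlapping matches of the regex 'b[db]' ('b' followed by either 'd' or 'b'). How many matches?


Pattern: b[db] means 'b' followed by either 'd' or 'b'.
Scanning 'aaccddcdcdbaab' position-by-position:
  Pos 0: window 'aa' -> no
  Pos 1: window 'ac' -> no
  Pos 2: window 'cc' -> no
  Pos 3: window 'cd' -> no
  Pos 4: window 'dd' -> no
  Pos 5: window 'dc' -> no
  Pos 6: window 'cd' -> no
  Pos 7: window 'dc' -> no
  Pos 8: window 'cd' -> no
  Pos 9: window 'db' -> no
  Pos 10: window 'ba' -> no
  Pos 11: window 'aa' -> no
  Pos 12: window 'ab' -> no
  Pos 13: window 'b' -> no
Total matches: 0

0


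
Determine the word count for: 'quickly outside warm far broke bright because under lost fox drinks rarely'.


Counting words by splitting on spaces:
  Word 1: 'quickly'
  Word 2: 'outside'
  Word 3: 'warm'
  Word 4: 'far'
  Word 5: 'broke'
  Word 6: 'bright'
  Word 7: 'because'
  Word 8: 'under'
  Word 9: 'lost'
  Word 10: 'fox'
  Word 11: 'drinks'
  Word 12: 'rarely'
Total words: 12

12


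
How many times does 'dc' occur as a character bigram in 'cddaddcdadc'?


Scanning 'cddaddcdadc' for bigram 'dc':
  Position 0: 'cd' -> no
  Position 1: 'dd' -> no
  Position 2: 'da' -> no
  Position 3: 'ad' -> no
  Position 4: 'dd' -> no
  Position 5: 'dc' -> MATCH
  Position 6: 'cd' -> no
  Position 7: 'da' -> no
  Position 8: 'ad' -> no
  Position 9: 'dc' -> MATCH
Total matches: 2

2


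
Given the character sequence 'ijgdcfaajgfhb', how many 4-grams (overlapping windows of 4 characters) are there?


String 'ijgdcfaajgfhb' has length L = 13.
Number of overlapping n-grams = L - n + 1
Substituting: 13 - 4 + 1 = 10

10


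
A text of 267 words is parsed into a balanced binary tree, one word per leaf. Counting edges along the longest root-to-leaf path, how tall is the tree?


In a balanced binary tree with n leaves the deepest leaf is ceil(log2(n)) edges below the root.
log2(267) = 8.0607
ceil(8.0607) = 9
height (edges) = 9

9


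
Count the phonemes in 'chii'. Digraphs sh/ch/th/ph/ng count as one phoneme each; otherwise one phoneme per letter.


Parsing 'chii' greedily, digraphs first:
  'ch' -> digraph (1 consonant phoneme) (phonemes so far: 1)
  'i' -> vowel phoneme (phonemes so far: 2)
  'i' -> vowel phoneme (phonemes so far: 3)
Total phonemes: 3

3


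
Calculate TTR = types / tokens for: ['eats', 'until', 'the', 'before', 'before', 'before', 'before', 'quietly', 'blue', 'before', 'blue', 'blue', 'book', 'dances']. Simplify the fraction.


Tokens: 14
Unique types: ('before', 'blue', 'book', 'dances', 'eats', 'quietly', 'the', 'until') = 8
TTR = 8/14
Simplify: divide both by 2 -> 4/7
TTR = 4/7

4/7


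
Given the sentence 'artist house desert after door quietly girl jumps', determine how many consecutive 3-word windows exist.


Word trigrams from [8] words:
  Trigram 1: (artist house desert)
  Trigram 2: (house desert after)
  Trigram 3: (desert after door)
  Trigram 4: (after door quietly)
  Trigram 5: (door quietly girl)
  Trigram 6: (quietly girl jumps)
Total word trigrams: 8 - 2 = 6

6


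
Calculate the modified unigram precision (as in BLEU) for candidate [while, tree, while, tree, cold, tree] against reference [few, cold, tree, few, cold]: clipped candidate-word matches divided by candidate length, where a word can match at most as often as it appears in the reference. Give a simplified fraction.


Reference word counts: {'cold': 2, 'few': 2, 'tree': 1}
Checking each candidate word (with clipping):
  'while' -> not in reference -> no match (matches: 0)
  'tree' -> in reference (ref count 1, used 1/1) -> match (matches: 1)
  'while' -> not in reference -> no match (matches: 1)
  'tree' -> ref count 1 already used up (1/1) -> clipped, no match (matches: 1)
  'cold' -> in reference (ref count 2, used 1/2) -> match (matches: 2)
  'tree' -> ref count 1 already used up (1/1) -> clipped, no match (matches: 2)
Clipped matches: 2, Candidate length: 6
Precision = 2/6 = 1/3

1/3


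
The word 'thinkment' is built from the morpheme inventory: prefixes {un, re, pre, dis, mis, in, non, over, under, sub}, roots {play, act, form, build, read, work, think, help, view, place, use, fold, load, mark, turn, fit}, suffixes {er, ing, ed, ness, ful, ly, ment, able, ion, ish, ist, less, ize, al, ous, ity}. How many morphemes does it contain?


Segmenting 'thinkment' against the inventory:
  'think' -> root (morpheme 1)
  'ment' -> suffix (morpheme 2)
Total morphemes: 2

2


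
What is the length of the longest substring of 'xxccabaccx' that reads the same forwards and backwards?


Scanning 'xxccabaccx' for palindromic substrings.
Substring at positions 1-9: 'xccabaccx'.
Check: reverse('xccabaccx') = 'xccabaccx' -> palindrome confirmed.
Neighbouring characters ('x' / '-') break symmetry, so it cannot extend further.
No longer palindromic substring exists; longest length = 9

9


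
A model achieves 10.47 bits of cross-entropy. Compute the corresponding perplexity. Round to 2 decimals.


Perplexity formula: PP = 2^H
H = 10.47
PP = 2^10.47
Decompose: 2^10.47 = 2^10 * 2^0.47
2^10 = 1024, 2^0.47 ~ 1.3851095
PP ~ 1024 * 1.3851095 = 1418.3521280
Rounded to 2 decimals: 1418.35

1418.35


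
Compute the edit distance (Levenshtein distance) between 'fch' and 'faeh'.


Building DP table for s1='fch' (len 3) and s2='faeh' (len 4):
       f  a  e  h
    0  1  2  3  4
  f 1  0  1  2  3
  c 2  1  1  2  3
  h 3  2  2  2  2
Edit distance = dp[3][4] = 2

2


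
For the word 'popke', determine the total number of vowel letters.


Scanning each character of 'popke':
  Position 1: 'p' -> consonant (running count: 0)
  Position 2: 'o' -> vowel (running count: 1)
  Position 3: 'p' -> consonant (running count: 1)
  Position 4: 'k' -> consonant (running count: 1)
  Position 5: 'e' -> vowel (running count: 2)
Total vowels: 2

2


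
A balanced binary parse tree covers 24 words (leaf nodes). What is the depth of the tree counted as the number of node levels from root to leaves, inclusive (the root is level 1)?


In a balanced binary tree with n leaves the deepest leaf is ceil(log2(n)) edges below the root,
so counting node levels inclusive of root and leaves gives ceil(log2(n)) + 1 levels.
log2(24) = 4.5850
ceil(4.5850) = 5
levels = 5 + 1 = 6

6


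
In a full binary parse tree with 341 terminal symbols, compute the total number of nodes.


Leaf nodes (terminals): 341
Internal nodes = n - 1 = 341 - 1 = 340
Total = leaves + internal = 341 + 340 = 681

681


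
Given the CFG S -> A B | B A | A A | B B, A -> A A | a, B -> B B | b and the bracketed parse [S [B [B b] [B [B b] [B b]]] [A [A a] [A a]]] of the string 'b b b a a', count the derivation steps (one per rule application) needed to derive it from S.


Every bracketed nonterminal node [X ...] in the tree is produced by exactly one rule application.
Reading the tree off as a leftmost derivation:
  Step 1: S  =>  B A   (applied S -> B A)
  Step 2: B A  =>  B B A   (applied B -> B B)
  Step 3: B B A  =>  b B A   (applied B -> b)
  Step 4: b B A  =>  b B B A   (applied B -> B B)
  Step 5: b B B A  =>  b b B A   (applied B -> b)
  Step 6: b b B A  =>  b b b A   (applied B -> b)
  Step 7: b b b A  =>  b b b A A   (applied A -> A A)
  Step 8: b b b A A  =>  b b b a A   (applied A -> a)
  Step 9: b b b a A  =>  b b b a a   (applied A -> a)
Final yield: b b b a a
Total rewrite steps: 9

9


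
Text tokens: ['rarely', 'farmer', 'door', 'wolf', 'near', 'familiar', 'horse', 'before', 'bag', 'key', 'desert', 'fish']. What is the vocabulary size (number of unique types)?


Listing all tokens and tracking unique types:
  Token 1: 'rarely' -> NEW (unique so far: 1)
  Token 2: 'farmer' -> NEW (unique so far: 2)
  Token 3: 'door' -> NEW (unique so far: 3)
  Token 4: 'wolf' -> NEW (unique so far: 4)
  Token 5: 'near' -> NEW (unique so far: 5)
  Token 6: 'familiar' -> NEW (unique so far: 6)
  Token 7: 'horse' -> NEW (unique so far: 7)
  Token 8: 'before' -> NEW (unique so far: 8)
  Token 9: 'bag' -> NEW (unique so far: 9)
  Token 10: 'key' -> NEW (unique so far: 10)
  Token 11: 'desert' -> NEW (unique so far: 11)
  Token 12: 'fish' -> NEW (unique so far: 12)
Unique types: ('bag', 'before', 'desert', 'door', 'familiar', 'farmer', 'fish', 'horse', 'key', 'near', 'rarely', 'wolf')
Vocabulary size: 12

12


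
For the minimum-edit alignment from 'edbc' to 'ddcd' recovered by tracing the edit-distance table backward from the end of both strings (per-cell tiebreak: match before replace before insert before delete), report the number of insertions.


Edit distance = 3. Backtracking from cell (4, 4) with preference match > replace > insert > delete,
then listing the resulting alignment 'edbc' -> 'ddcd' left to right:
  Step 1: replace e->d
  Step 2: keep 'd'
  Step 3: replace b->c
  Step 4: replace c->d
Total insertions: 0

0


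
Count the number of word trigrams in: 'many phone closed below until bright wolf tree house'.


Word trigrams from [9] words:
  Trigram 1: (many phone closed)
  Trigram 2: (phone closed below)
  Trigram 3: (closed below until)
  Trigram 4: (below until bright)
  Trigram 5: (until bright wolf)
  Trigram 6: (bright wolf tree)
  Trigram 7: (wolf tree house)
Total word trigrams: 9 - 2 = 7

7


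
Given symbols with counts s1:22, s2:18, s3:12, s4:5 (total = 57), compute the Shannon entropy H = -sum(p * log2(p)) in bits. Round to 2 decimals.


Computing entropy H = -sum(p_i * log2(p_i)):
  s1: p = 22/57 = 0.3860, -p*log2(p) = 0.5301
  s2: p = 18/57 = 0.3158, -p*log2(p) = 0.5251
  s3: p = 12/57 = 0.2105, -p*log2(p) = 0.4732
  s4: p = 5/57 = 0.0877, -p*log2(p) = 0.3080
H = sum of terms = 1.8364
Rounded to 2 decimals: 1.84

1.84


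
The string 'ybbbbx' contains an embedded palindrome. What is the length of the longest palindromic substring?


Scanning 'ybbbbx' for palindromic substrings.
Substring at positions 1-4: 'bbbb'.
Check: reverse('bbbb') = 'bbbb' -> palindrome confirmed.
Neighbouring characters ('y' / 'x') break symmetry, so it cannot extend further.
No longer palindromic substring exists; longest length = 4

4


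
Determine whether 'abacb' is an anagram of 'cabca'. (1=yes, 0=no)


Sort characters of 'abacb': 'aabbc'
Sort characters of 'cabca': 'aabcc'
Sorted forms differ -> they are NOT anagrams
Result: 0

0


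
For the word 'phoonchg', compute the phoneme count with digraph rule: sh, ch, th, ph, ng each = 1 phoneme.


Parsing 'phoonchg' greedily, digraphs first:
  'ph' -> digraph (1 consonant phoneme) (phonemes so far: 1)
  'o' -> vowel phoneme (phonemes so far: 2)
  'o' -> vowel phoneme (phonemes so far: 3)
  'n' -> consonant phoneme (phonemes so far: 4)
  'ch' -> digraph (1 consonant phoneme) (phonemes so far: 5)
  'g' -> consonant phoneme (phonemes so far: 6)
Total phonemes: 6

6


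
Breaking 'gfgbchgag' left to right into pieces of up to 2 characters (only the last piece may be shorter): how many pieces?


'gfgbchgag' has 9 characters.
Chunking with max size 2:
  Chunk 1: 'gf' (positions 0-1)
  Chunk 2: 'gb' (positions 2-3)
  Chunk 3: 'ch' (positions 4-5)
  Chunk 4: 'ga' (positions 6-7)
  Chunk 5: 'g' (positions 8-8)
Total chunks: ceil(9 / 2) = 5

5


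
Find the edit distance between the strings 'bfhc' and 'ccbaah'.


Building DP table for s1='bfhc' (len 4) and s2='ccbaah' (len 6):
       c  c  b  a  a  h
    0  1  2  3  4  5  6
  b 1  1  2  2  3  4  5
  f 2  2  2  3  3  4  5
  h 3  3  3  3  4  4  4
  c 4  3  3  4  4  5  5
Edit distance = dp[4][6] = 5

5


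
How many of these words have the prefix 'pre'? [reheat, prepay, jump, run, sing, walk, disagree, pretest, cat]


Checking each word for prefix 'pre':
  'reheat' -> no (count: 0)
  'prepay' -> YES, starts with 'pre' (count: 1)
  'jump' -> no (count: 1)
  'run' -> no (count: 1)
  'sing' -> no (count: 1)
  'walk' -> no (count: 1)
  'disagree' -> no (count: 1)
  'pretest' -> YES, starts with 'pre' (count: 2)
  'cat' -> no (count: 2)
Total with prefix 'pre': 2

2


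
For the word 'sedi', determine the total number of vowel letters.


Scanning each character of 'sedi':
  Position 1: 's' -> consonant (running count: 0)
  Position 2: 'e' -> vowel (running count: 1)
  Position 3: 'd' -> consonant (running count: 1)
  Position 4: 'i' -> vowel (running count: 2)
Total vowels: 2

2


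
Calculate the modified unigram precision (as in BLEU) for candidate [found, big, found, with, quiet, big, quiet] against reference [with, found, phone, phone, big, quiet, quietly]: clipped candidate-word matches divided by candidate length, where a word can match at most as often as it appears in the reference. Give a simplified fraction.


Reference word counts: {'big': 1, 'found': 1, 'phone': 2, 'quiet': 1, 'quietly': 1, 'with': 1}
Checking each candidate word (with clipping):
  'found' -> in reference (ref count 1, used 1/1) -> match (matches: 1)
  'big' -> in reference (ref count 1, used 1/1) -> match (matches: 2)
  'found' -> ref count 1 already used up (1/1) -> clipped, no match (matches: 2)
  'with' -> in reference (ref count 1, used 1/1) -> match (matches: 3)
  'quiet' -> in reference (ref count 1, used 1/1) -> match (matches: 4)
  'big' -> ref count 1 already used up (1/1) -> clipped, no match (matches: 4)
  'quiet' -> ref count 1 already used up (1/1) -> clipped, no match (matches: 4)
Clipped matches: 4, Candidate length: 7
Precision = 4/7

4/7


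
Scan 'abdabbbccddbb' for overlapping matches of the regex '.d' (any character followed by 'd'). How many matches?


Pattern: .d means any character followed by 'd'.
Scanning 'abdabbbccddbb' position-by-position:
  Pos 0: window 'ab' -> no
  Pos 1: window 'bd' -> MATCH
  Pos 2: window 'da' -> no
  Pos 3: window 'ab' -> no
  Pos 4: window 'bb' -> no
  Pos 5: window 'bb' -> no
  Pos 6: window 'bc' -> no
  Pos 7: window 'cc' -> no
  Pos 8: window 'cd' -> MATCH
  Pos 9: window 'dd' -> MATCH
  Pos 10: window 'db' -> no
  Pos 11: window 'bb' -> no
  Pos 12: window 'b' -> no
Total matches: 3

3


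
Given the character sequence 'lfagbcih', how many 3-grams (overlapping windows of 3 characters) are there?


String 'lfagbcih' has length L = 8.
Number of overlapping n-grams = L - n + 1
Substituting: 8 - 3 + 1 = 6

6


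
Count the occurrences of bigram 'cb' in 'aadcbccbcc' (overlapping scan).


Scanning 'aadcbccbcc' for bigram 'cb':
  Position 0: 'aa' -> no
  Position 1: 'ad' -> no
  Position 2: 'dc' -> no
  Position 3: 'cb' -> MATCH
  Position 4: 'bc' -> no
  Position 5: 'cc' -> no
  Position 6: 'cb' -> MATCH
  Position 7: 'bc' -> no
  Position 8: 'cc' -> no
Total matches: 2

2
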